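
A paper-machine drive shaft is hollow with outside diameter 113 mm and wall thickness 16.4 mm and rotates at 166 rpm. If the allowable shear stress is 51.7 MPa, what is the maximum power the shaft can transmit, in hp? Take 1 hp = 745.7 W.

255 hp

J = π(d_o⁴ − d_i⁴)/32 = π(0.113⁴ − 0.0802⁴)/32 = 1.195×10^-5 m⁴.
T_max = τ_allow·J/r = 5.17×10^7 × 1.195×10^-5 / 0.0565 = 10930 N·m.
ω = 2π·166/60 = 17.38 rad/s, so P_max = T_max·ω = 1.900×10^5 W.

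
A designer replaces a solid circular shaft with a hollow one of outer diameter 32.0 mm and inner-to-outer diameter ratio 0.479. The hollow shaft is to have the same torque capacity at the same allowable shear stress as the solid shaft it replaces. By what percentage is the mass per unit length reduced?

Equal τ_max and T ⇒ the solid shaft needs d_s³ = d_o³(1−k⁴), so d_s = 32.0·(1−0.479⁴)^(1/3) = 31.43 mm.
Area ratio A_h/A_s = d_o²(1−k²)/d_s² = (1−k²)/(1−k⁴)^(2/3) = 0.7988.
Mass saving = 1 − 0.7988 = 20.1 %.

20.1 %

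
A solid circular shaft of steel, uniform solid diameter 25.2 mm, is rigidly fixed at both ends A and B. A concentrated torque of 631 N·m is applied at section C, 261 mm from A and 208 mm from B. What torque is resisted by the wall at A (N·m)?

280 N·m

With uniform GJ and both ends fixed, compatibility θ_AC = θ_CB gives T_A·a = T_B·b, together with T_A + T_B = T₀.
T_A = T₀·b/(a+b) = 631.0·208/469.0 = 279.8 N·m; T_B = 351.2 N·m.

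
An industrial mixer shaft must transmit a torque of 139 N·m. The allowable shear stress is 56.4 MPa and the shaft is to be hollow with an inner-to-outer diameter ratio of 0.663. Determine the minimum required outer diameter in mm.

25.0 mm

For a hollow shaft with d_i/d_o = 0.663: τ_max = 16T/(π d_o³ (1−k⁴)), so d_o = [16T/(π τ_allow (1−k⁴))]^(1/3) = [16·139.0/(π·5.64×10^7·0.8068)]^(1/3) = 0.02496 m.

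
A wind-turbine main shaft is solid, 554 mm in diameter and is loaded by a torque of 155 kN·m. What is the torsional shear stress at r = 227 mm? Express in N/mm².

3.80 N/mm²

J = πd⁴/32 = π(0.554)⁴/32 = 9.248×10^-3 m⁴.
Shear stress varies linearly with radius: τ = T·r/J = 155000 × 0.227 / 9.248×10^-3 = 3.805×10^6 Pa.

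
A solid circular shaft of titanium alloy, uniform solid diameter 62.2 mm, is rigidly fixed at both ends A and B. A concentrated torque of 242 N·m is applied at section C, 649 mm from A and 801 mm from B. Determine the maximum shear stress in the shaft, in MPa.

With uniform GJ and both ends fixed, compatibility θ_AC = θ_CB gives T_A·a = T_B·b, together with T_A + T_B = T₀.
T_A = T₀·b/(a+b) = 242.0·801/1450 = 133.7 N·m; T_B = 108.3 N·m.
τ in each portion: τ_AC = 2.83×10^6 Pa, τ_CB = 2.29×10^6 Pa; maximum is in AC.
τ_max = T_AC·r/J = 133.7·0.0311/1.47×10^-6 = 2.829×10^6 Pa.

2.83 MPa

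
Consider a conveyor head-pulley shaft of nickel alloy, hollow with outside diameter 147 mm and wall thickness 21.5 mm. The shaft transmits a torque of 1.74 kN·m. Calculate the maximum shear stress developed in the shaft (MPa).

3.72 MPa

J = π(d_o⁴ − d_i⁴)/32 = π(0.147⁴ − 0.104⁴)/32 = 3.436×10^-5 m⁴.
τ_max = T·r/J = 1740 × 0.0735 / 3.436×10^-5 = 3.722×10^6 Pa.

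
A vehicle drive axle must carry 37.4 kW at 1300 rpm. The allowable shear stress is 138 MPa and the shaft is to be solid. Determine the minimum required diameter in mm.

ω = 2π·1300/60 = 136.1 rad/s, so T = P/ω = 37.4×10³ / 136.1 = 274.7 N·m.
For a solid shaft τ_max = 16T/(πd³), so d = (16T/(π τ_allow))^(1/3) = (16·274.7/(π·1.38×10^8))^(1/3) = 0.02164 m.

21.6 mm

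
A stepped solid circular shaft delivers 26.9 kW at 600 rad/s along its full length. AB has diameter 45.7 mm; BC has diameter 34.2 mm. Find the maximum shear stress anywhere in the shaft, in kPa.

ω = 600 rad/s, so T = P/ω = 26.9×10³ / 600.0 = 44.83 N·m.
Under the same torque, τ_max = 16T/(πd³) is largest where d is smallest — segment BC (d = 34.2 mm).
τ_max = 16·44.83/(π·(0.0342)³) = 5.708×10^6 Pa.

5710 kPa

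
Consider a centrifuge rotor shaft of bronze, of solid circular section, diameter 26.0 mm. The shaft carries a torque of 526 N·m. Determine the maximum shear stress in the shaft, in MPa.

152 MPa

J = πd⁴/32 = π(0.0260)⁴/32 = 4.486×10^-8 m⁴.
τ_max = T·r/J = 526.0 × 0.0130 / 4.486×10^-8 = 1.524×10^8 Pa.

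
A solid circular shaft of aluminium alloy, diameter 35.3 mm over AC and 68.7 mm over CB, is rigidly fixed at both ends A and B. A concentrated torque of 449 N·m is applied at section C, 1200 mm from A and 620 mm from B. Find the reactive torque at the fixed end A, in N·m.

Compatibility: T_A·a/J_AC = T_B·b/J_CB with T_A + T_B = T₀.
J_AC = 1.52×10^-7 m⁴, J_CB = 2.19×10^-6 m⁴, so T_A = T₀·(J_AC/a)/((J_AC/a)+(J_CB/b)) = 15.61 N·m, T_B = 433.4 N·m.

15.6 N·m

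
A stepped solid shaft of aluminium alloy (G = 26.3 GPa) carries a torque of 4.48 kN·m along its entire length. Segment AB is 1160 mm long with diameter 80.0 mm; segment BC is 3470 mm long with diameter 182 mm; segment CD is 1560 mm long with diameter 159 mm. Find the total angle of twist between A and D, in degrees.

3.37°

J_AB = π(0.0800)⁴/32 = 4.02×10^-6 m⁴; J_BC = π(0.182)⁴/32 = 1.08×10^-4 m⁴; J_CD = π(0.159)⁴/32 = 6.27×10^-5 m⁴.
θ = (T/G)·Σ L_i/J_i = (4480/26.3×10⁹)·(1.16/4.02×10^-6 + 3.47/1.08×10^-4 + 1.56/6.27×10^-5) = 0.05886 rad.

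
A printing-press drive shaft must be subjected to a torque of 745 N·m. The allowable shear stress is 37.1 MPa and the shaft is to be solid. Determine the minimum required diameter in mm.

46.8 mm

For a solid shaft τ_max = 16T/(πd³), so d = (16T/(π τ_allow))^(1/3) = (16·745.0/(π·3.71×10^7))^(1/3) = 0.04676 m.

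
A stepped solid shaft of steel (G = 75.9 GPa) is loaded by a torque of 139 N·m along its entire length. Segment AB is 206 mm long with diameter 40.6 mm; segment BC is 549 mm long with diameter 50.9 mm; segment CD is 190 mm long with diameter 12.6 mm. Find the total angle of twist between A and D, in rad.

J_AB = π(0.0406)⁴/32 = 2.67×10^-7 m⁴; J_BC = π(0.0509)⁴/32 = 6.59×10^-7 m⁴; J_CD = π(0.0126)⁴/32 = 2.47×10^-9 m⁴.
θ = (T/G)·Σ L_i/J_i = (139.0/75.9×10⁹)·(0.206/2.67×10^-7 + 0.549/6.59×10^-7 + 0.190/2.47×10^-9) = 0.1436 rad.

0.144 rad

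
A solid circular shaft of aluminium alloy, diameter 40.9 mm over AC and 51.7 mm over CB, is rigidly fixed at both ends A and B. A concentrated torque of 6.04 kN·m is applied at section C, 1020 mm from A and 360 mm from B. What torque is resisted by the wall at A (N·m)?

Compatibility: T_A·a/J_AC = T_B·b/J_CB with T_A + T_B = T₀.
J_AC = 2.75×10^-7 m⁴, J_CB = 7.01×10^-7 m⁴, so T_A = T₀·(J_AC/a)/((J_AC/a)+(J_CB/b)) = 733.6 N·m, T_B = 5306 N·m.

734 N·m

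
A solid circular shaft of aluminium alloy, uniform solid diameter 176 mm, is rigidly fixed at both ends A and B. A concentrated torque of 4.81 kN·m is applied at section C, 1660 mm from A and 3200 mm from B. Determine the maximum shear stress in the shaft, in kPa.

With uniform GJ and both ends fixed, compatibility θ_AC = θ_CB gives T_A·a = T_B·b, together with T_A + T_B = T₀.
T_A = T₀·b/(a+b) = 4810·3200/4860 = 3167 N·m; T_B = 1643 N·m.
τ in each portion: τ_AC = 2.96×10^6 Pa, τ_CB = 1.53×10^6 Pa; maximum is in AC.
τ_max = T_AC·r/J = 3167·0.0880/9.42×10^-5 = 2.959×10^6 Pa.

2960 kPa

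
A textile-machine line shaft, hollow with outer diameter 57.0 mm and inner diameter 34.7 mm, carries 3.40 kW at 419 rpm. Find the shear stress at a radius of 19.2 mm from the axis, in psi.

241 psi

ω = 2π·419/60 = 43.88 rad/s, so T = P/ω = 3.40×10³ / 43.88 = 77.49 N·m.
J = π(d_o⁴ − d_i⁴)/32 = π(0.0570⁴ − 0.0347⁴)/32 = 8.940×10^-7 m⁴.
Shear stress varies linearly with radius: τ = T·r/J = 77.49 × 0.0192 / 8.940×10^-7 = 1.664×10^6 Pa.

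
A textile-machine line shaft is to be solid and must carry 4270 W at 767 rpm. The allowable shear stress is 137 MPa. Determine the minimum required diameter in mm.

ω = 2π·767/60 = 80.32 rad/s, so T = P/ω = 4270 / 80.32 = 53.16 N·m.
For a solid shaft τ_max = 16T/(πd³), so d = (16T/(π τ_allow))^(1/3) = (16·53.16/(π·1.37×10^8))^(1/3) = 0.01255 m.

12.5 mm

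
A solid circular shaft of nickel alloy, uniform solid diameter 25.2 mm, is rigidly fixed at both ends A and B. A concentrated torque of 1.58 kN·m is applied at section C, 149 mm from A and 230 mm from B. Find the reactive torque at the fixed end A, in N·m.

With uniform GJ and both ends fixed, compatibility θ_AC = θ_CB gives T_A·a = T_B·b, together with T_A + T_B = T₀.
T_A = T₀·b/(a+b) = 1580·230/379.0 = 958.8 N·m; T_B = 621.2 N·m.

959 N·m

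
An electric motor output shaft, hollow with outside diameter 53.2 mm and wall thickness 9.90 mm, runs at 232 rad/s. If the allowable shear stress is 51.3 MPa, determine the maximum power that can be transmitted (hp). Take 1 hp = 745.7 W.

399 hp

J = π(d_o⁴ − d_i⁴)/32 = π(0.0532⁴ − 0.0334⁴)/32 = 6.642×10^-7 m⁴.
T_max = τ_allow·J/r = 5.13×10^7 × 6.642×10^-7 / 0.0266 = 1281 N·m.
ω = 232 rad/s, so P_max = T_max·ω = 2.972×10^5 W.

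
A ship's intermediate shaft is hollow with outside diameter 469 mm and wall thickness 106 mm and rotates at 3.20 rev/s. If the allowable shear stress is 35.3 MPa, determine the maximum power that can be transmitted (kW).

13100 kW

J = π(d_o⁴ − d_i⁴)/32 = π(0.469⁴ − 0.257⁴)/32 = 4.322×10^-3 m⁴.
T_max = τ_allow·J/r = 3.53×10^7 × 4.322×10^-3 / 0.234 = 650600 N·m.
ω = 2π·3.20 = 20.11 rad/s, so P_max = T_max·ω = 1.308×10^7 W.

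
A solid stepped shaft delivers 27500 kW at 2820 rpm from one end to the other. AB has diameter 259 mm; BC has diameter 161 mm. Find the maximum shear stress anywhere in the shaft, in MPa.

ω = 2π·2820/60 = 295.3 rad/s, so T = P/ω = 27500×10³ / 295.3 = 93120 N·m.
Under the same torque, τ_max = 16T/(πd³) is largest where d is smallest — segment BC (d = 161 mm).
τ_max = 16·93120/(π·(0.161)³) = 1.136×10^8 Pa.

114 MPa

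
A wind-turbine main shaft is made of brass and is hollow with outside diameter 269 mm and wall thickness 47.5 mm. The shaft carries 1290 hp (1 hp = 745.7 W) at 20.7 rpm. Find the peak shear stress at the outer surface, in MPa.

141 MPa

ω = 2π·20.7/60 = 2.168 rad/s, so T = P/ω = 1290×745.7 / 2.168 = 443800 N·m.
J = π(d_o⁴ − d_i⁴)/32 = π(0.269⁴ − 0.174⁴)/32 = 4.241×10^-4 m⁴.
τ_max = T·r/J = 443800 × 0.135 / 4.241×10^-4 = 1.407×10^8 Pa.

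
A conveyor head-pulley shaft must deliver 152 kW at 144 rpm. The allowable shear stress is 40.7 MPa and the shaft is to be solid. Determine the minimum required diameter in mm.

ω = 2π·144/60 = 15.08 rad/s, so T = P/ω = 152×10³ / 15.08 = 10080 N·m.
For a solid shaft τ_max = 16T/(πd³), so d = (16T/(π τ_allow))^(1/3) = (16·10080/(π·4.07×10^7))^(1/3) = 0.1080 m.

108 mm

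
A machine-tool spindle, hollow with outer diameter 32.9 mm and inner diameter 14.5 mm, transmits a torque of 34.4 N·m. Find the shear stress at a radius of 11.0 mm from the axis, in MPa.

3.42 MPa

J = π(d_o⁴ − d_i⁴)/32 = π(0.0329⁴ − 0.0145⁴)/32 = 1.107×10^-7 m⁴.
Shear stress varies linearly with radius: τ = T·r/J = 34.40 × 0.0110 / 1.107×10^-7 = 3.419×10^6 Pa.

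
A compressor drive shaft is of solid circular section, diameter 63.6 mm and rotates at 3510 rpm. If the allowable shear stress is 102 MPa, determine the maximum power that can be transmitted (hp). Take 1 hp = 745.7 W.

2540 hp

J = πd⁴/32 = π(0.0636)⁴/32 = 1.606×10^-6 m⁴.
T_max = τ_allow·J/r = 1.02×10^8 × 1.606×10^-6 / 0.0318 = 5152 N·m.
ω = 2π·3510/60 = 367.6 rad/s, so P_max = T_max·ω = 1.894×10^6 W.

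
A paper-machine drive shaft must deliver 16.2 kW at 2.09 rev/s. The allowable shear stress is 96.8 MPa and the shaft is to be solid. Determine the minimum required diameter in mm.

ω = 2π·2.09 = 13.13 rad/s, so T = P/ω = 16.2×10³ / 13.13 = 1234 N·m.
For a solid shaft τ_max = 16T/(πd³), so d = (16T/(π τ_allow))^(1/3) = (16·1234/(π·9.68×10^7))^(1/3) = 0.04019 m.

40.2 mm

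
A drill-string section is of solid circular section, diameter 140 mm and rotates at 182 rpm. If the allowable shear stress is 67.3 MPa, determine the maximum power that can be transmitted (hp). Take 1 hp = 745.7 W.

J = πd⁴/32 = π(0.140)⁴/32 = 3.771×10^-5 m⁴.
T_max = τ_allow·J/r = 6.73×10^7 × 3.771×10^-5 / 0.0700 = 36260 N·m.
ω = 2π·182/60 = 19.06 rad/s, so P_max = T_max·ω = 6.911×10^5 W.

927 hp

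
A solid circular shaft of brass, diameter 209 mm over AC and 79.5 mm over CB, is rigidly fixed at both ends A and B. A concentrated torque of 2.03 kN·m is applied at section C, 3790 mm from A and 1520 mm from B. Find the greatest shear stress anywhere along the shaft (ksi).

0.156 ksi

Compatibility: T_A·a/J_AC = T_B·b/J_CB with T_A + T_B = T₀.
J_AC = 1.87×10^-4 m⁴, J_CB = 3.92×10^-6 m⁴, so T_A = T₀·(J_AC/a)/((J_AC/a)+(J_CB/b)) = 1929 N·m, T_B = 100.7 N·m.
τ in each portion: τ_AC = 1.08×10^6 Pa, τ_CB = 1.02×10^6 Pa; maximum is in AC.
τ_max = T_AC·r/J = 1929·0.104/1.87×10^-4 = 1.076×10^6 Pa.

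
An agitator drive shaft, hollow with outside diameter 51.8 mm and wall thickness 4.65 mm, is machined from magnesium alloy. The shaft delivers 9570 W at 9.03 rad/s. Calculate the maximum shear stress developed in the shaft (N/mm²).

71.0 N/mm²

ω = 9.03 rad/s, so T = P/ω = 9570 / 9.030 = 1060 N·m.
J = π(d_o⁴ − d_i⁴)/32 = π(0.0518⁴ − 0.0425⁴)/32 = 3.865×10^-7 m⁴.
τ_max = T·r/J = 1060 × 0.0259 / 3.865×10^-7 = 7.101×10^7 Pa.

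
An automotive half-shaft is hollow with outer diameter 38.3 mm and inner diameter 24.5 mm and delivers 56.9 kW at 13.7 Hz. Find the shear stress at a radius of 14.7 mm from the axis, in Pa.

ω = 2π·13.7 = 86.08 rad/s, so T = P/ω = 56.9×10³ / 86.08 = 661.0 N·m.
J = π(d_o⁴ − d_i⁴)/32 = π(0.0383⁴ − 0.0245⁴)/32 = 1.759×10^-7 m⁴.
Shear stress varies linearly with radius: τ = T·r/J = 661.0 × 0.0147 / 1.759×10^-7 = 5.525×10^7 Pa.

5.52e7 Pa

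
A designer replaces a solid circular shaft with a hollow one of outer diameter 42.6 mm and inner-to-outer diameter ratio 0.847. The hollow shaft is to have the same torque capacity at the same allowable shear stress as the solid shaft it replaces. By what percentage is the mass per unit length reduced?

Equal τ_max and T ⇒ the solid shaft needs d_s³ = d_o³(1−k⁴), so d_s = 42.6·(1−0.847⁴)^(1/3) = 33.48 mm.
Area ratio A_h/A_s = d_o²(1−k²)/d_s² = (1−k²)/(1−k⁴)^(2/3) = 0.4576.
Mass saving = 1 − 0.4576 = 54.2 %.

54.2 %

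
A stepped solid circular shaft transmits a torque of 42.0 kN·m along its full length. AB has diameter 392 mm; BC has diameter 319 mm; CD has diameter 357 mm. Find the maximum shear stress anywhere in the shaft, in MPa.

Under the same torque, τ_max = 16T/(πd³) is largest where d is smallest — segment BC (d = 319 mm).
τ_max = 16·42000/(π·(0.319)³) = 6.589×10^6 Pa.

6.59 MPa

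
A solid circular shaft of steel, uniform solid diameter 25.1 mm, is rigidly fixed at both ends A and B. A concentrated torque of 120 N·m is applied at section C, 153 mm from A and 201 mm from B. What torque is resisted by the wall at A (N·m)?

With uniform GJ and both ends fixed, compatibility θ_AC = θ_CB gives T_A·a = T_B·b, together with T_A + T_B = T₀.
T_A = T₀·b/(a+b) = 120.0·201/354.0 = 68.14 N·m; T_B = 51.86 N·m.

68.1 N·m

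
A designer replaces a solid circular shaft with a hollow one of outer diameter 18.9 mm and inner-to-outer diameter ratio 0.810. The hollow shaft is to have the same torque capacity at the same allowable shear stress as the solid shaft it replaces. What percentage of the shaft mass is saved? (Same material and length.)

49.9 %

Equal τ_max and T ⇒ the solid shaft needs d_s³ = d_o³(1−k⁴), so d_s = 18.9·(1−0.810⁴)^(1/3) = 15.67 mm.
Area ratio A_h/A_s = d_o²(1−k²)/d_s² = (1−k²)/(1−k⁴)^(2/3) = 0.5005.
Mass saving = 1 − 0.5005 = 49.9 %.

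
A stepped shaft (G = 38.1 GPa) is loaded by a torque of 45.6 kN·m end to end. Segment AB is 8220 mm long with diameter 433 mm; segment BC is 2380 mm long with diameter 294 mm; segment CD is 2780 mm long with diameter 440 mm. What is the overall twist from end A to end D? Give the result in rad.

0.00764 rad

J_AB = π(0.433)⁴/32 = 3.45×10^-3 m⁴; J_BC = π(0.294)⁴/32 = 7.33×10^-4 m⁴; J_CD = π(0.440)⁴/32 = 3.68×10^-3 m⁴.
θ = (T/G)·Σ L_i/J_i = (45600/38.1×10⁹)·(8.22/3.45×10^-3 + 2.38/7.33×10^-4 + 2.78/3.68×10^-3) = 7.639×10^-3 rad.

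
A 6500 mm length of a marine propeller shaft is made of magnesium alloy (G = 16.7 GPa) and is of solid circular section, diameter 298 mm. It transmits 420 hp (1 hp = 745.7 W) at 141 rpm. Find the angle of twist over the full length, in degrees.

ω = 2π·141/60 = 14.77 rad/s, so T = P/ω = 420×745.7 / 14.77 = 21210 N·m.
J = πd⁴/32 = π(0.298)⁴/32 = 7.742×10^-4 m⁴.
θ = T·L/(G·J) = 21210 × 6.50 / (16.7×10⁹ × 7.742×10^-4) = 0.01066 rad.

0.611°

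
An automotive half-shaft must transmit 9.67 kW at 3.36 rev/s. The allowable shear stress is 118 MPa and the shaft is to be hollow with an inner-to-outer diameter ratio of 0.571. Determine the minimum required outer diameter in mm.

28.1 mm

ω = 2π·3.36 = 21.11 rad/s, so T = P/ω = 9.67×10³ / 21.11 = 458.0 N·m.
For a hollow shaft with d_i/d_o = 0.571: τ_max = 16T/(π d_o³ (1−k⁴)), so d_o = [16T/(π τ_allow (1−k⁴))]^(1/3) = [16·458.0/(π·1.18×10^8·0.8937)]^(1/3) = 0.02807 m.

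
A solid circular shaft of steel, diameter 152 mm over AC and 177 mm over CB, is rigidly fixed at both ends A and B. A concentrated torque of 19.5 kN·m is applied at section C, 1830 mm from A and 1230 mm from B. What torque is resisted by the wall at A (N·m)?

Compatibility: T_A·a/J_AC = T_B·b/J_CB with T_A + T_B = T₀.
J_AC = 5.24×10^-5 m⁴, J_CB = 9.64×10^-5 m⁴, so T_A = T₀·(J_AC/a)/((J_AC/a)+(J_CB/b)) = 5220 N·m, T_B = 14280 N·m.

5220 N·m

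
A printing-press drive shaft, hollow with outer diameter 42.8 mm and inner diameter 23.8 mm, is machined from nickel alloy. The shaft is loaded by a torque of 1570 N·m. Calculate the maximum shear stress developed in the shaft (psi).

16400 psi

J = π(d_o⁴ − d_i⁴)/32 = π(0.0428⁴ − 0.0238⁴)/32 = 2.979×10^-7 m⁴.
τ_max = T·r/J = 1570 × 0.0214 / 2.979×10^-7 = 1.128×10^8 Pa.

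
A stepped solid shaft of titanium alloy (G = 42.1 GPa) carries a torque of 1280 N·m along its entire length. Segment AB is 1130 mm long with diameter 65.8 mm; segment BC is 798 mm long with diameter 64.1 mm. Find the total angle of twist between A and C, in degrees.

J_AB = π(0.0658)⁴/32 = 1.84×10^-6 m⁴; J_BC = π(0.0641)⁴/32 = 1.66×10^-6 m⁴.
θ = (T/G)·Σ L_i/J_i = (1280/42.1×10⁹)·(1.13/1.84×10^-6 + 0.798/1.66×10^-6) = 0.03331 rad.

1.91°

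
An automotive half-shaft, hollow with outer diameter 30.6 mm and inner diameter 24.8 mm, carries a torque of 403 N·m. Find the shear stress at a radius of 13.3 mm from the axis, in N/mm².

110 N/mm²

J = π(d_o⁴ − d_i⁴)/32 = π(0.0306⁴ − 0.0248⁴)/32 = 4.894×10^-8 m⁴.
Shear stress varies linearly with radius: τ = T·r/J = 403.0 × 0.0133 / 4.894×10^-8 = 1.095×10^8 Pa.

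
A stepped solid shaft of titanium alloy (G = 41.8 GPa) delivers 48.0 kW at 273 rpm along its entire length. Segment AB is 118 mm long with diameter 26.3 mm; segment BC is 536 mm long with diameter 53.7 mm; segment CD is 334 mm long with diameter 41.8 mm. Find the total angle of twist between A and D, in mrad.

172 mrad

ω = 2π·273/60 = 28.59 rad/s, so T = P/ω = 48.0×10³ / 28.59 = 1679 N·m.
J_AB = π(0.0263)⁴/32 = 4.70×10^-8 m⁴; J_BC = π(0.0537)⁴/32 = 8.16×10^-7 m⁴; J_CD = π(0.0418)⁴/32 = 3.00×10^-7 m⁴.
θ = (T/G)·Σ L_i/J_i = (1679/41.8×10⁹)·(0.118/4.70×10^-8 + 0.536/8.16×10^-7 + 0.334/3.00×10^-7) = 0.1720 rad.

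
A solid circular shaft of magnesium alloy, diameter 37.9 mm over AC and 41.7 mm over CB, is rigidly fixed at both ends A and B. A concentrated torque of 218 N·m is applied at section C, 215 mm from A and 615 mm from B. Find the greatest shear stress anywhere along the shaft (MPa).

Compatibility: T_A·a/J_AC = T_B·b/J_CB with T_A + T_B = T₀.
J_AC = 2.03×10^-7 m⁴, J_CB = 2.97×10^-7 m⁴, so T_A = T₀·(J_AC/a)/((J_AC/a)+(J_CB/b)) = 144.1 N·m, T_B = 73.85 N·m.
τ in each portion: τ_AC = 1.35×10^7 Pa, τ_CB = 5.19×10^6 Pa; maximum is in AC.
τ_max = T_AC·r/J = 144.1·0.0189/2.03×10^-7 = 1.349×10^7 Pa.

13.5 MPa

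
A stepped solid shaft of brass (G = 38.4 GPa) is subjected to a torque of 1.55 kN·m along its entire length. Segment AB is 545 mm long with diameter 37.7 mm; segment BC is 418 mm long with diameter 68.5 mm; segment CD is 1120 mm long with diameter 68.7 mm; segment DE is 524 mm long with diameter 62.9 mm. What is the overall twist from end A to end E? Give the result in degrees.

J_AB = π(0.0377)⁴/32 = 1.98×10^-7 m⁴; J_BC = π(0.0685)⁴/32 = 2.16×10^-6 m⁴; J_CD = π(0.0687)⁴/32 = 2.19×10^-6 m⁴; J_DE = π(0.0629)⁴/32 = 1.54×10^-6 m⁴.
θ = (T/G)·Σ L_i/J_i = (1550/38.4×10⁹)·(0.545/1.98×10^-7 + 0.418/2.16×10^-6 + 1.12/2.19×10^-6 + 0.524/1.54×10^-6) = 0.1532 rad.

8.78°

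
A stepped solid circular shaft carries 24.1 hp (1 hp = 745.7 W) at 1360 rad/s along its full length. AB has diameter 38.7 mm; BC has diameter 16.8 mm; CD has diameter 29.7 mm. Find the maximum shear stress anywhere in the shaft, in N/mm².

14.2 N/mm²

ω = 1360 rad/s, so T = P/ω = 24.1×745.7 / 1360 = 13.21 N·m.
Under the same torque, τ_max = 16T/(πd³) is largest where d is smallest — segment BC (d = 16.8 mm).
τ_max = 16·13.21/(π·(0.0168)³) = 1.419×10^7 Pa.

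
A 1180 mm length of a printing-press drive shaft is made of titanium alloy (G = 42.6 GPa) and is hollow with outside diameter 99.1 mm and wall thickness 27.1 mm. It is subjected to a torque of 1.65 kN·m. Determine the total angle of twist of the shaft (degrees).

0.289°

J = π(d_o⁴ − d_i⁴)/32 = π(0.0991⁴ − 0.0449⁴)/32 = 9.070×10^-6 m⁴.
θ = T·L/(G·J) = 1650 × 1.18 / (42.6×10⁹ × 9.070×10^-6) = 5.039×10^-3 rad.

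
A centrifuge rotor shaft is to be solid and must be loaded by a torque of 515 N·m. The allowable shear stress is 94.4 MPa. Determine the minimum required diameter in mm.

30.3 mm

For a solid shaft τ_max = 16T/(πd³), so d = (16T/(π τ_allow))^(1/3) = (16·515.0/(π·9.44×10^7))^(1/3) = 0.03029 m.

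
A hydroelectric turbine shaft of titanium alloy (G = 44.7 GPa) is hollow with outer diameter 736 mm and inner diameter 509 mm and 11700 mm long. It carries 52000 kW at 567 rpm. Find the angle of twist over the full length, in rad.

0.0103 rad

ω = 2π·567/60 = 59.38 rad/s, so T = P/ω = 52000×10³ / 59.38 = 875800 N·m.
J = π(d_o⁴ − d_i⁴)/32 = π(0.736⁴ − 0.509⁴)/32 = 0.02222 m⁴.
θ = T·L/(G·J) = 875800 × 11.7 / (44.7×10⁹ × 0.02222) = 0.01032 rad.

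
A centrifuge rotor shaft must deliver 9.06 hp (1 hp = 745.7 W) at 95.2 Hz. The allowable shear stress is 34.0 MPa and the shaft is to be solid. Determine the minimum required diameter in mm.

ω = 2π·95.2 = 598.2 rad/s, so T = P/ω = 9.06×745.7 / 598.2 = 11.29 N·m.
For a solid shaft τ_max = 16T/(πd³), so d = (16T/(π τ_allow))^(1/3) = (16·11.29/(π·3.40×10^7))^(1/3) = 0.01192 m.

11.9 mm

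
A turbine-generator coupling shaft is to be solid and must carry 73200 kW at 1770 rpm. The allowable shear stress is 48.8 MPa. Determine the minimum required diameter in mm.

ω = 2π·1770/60 = 185.4 rad/s, so T = P/ω = 73200×10³ / 185.4 = 394900 N·m.
For a solid shaft τ_max = 16T/(πd³), so d = (16T/(π τ_allow))^(1/3) = (16·394900/(π·4.88×10^7))^(1/3) = 0.3454 m.

345 mm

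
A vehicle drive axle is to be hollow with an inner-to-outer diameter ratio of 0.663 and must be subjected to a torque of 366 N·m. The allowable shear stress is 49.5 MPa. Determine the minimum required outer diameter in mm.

For a hollow shaft with d_i/d_o = 0.663: τ_max = 16T/(π d_o³ (1−k⁴)), so d_o = [16T/(π τ_allow (1−k⁴))]^(1/3) = [16·366.0/(π·4.95×10^7·0.8068)]^(1/3) = 0.03601 m.

36.0 mm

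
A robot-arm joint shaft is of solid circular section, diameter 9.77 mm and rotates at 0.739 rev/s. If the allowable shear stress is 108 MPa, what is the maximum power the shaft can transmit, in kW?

0.0918 kW

J = πd⁴/32 = π(0.00977)⁴/32 = 8.945×10^-10 m⁴.
T_max = τ_allow·J/r = 1.08×10^8 × 8.945×10^-10 / 0.00488 = 19.78 N·m.
ω = 2π·0.739 = 4.643 rad/s, so P_max = T_max·ω = 91.83 W.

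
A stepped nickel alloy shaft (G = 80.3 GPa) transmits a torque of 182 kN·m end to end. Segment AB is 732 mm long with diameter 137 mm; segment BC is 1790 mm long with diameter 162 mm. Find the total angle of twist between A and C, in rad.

J_AB = π(0.137)⁴/32 = 3.46×10^-5 m⁴; J_BC = π(0.162)⁴/32 = 6.76×10^-5 m⁴.
θ = (T/G)·Σ L_i/J_i = (182000/80.3×10⁹)·(0.732/3.46×10^-5 + 1.79/6.76×10^-5) = 0.1080 rad.

0.108 rad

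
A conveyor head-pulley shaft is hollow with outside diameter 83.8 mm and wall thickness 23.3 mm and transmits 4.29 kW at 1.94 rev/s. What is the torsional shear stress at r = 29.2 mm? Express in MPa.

ω = 2π·1.94 = 12.19 rad/s, so T = P/ω = 4.29×10³ / 12.19 = 351.9 N·m.
J = π(d_o⁴ − d_i⁴)/32 = π(0.0838⁴ − 0.0372⁴)/32 = 4.653×10^-6 m⁴.
Shear stress varies linearly with radius: τ = T·r/J = 351.9 × 0.0292 / 4.653×10^-6 = 2.208×10^6 Pa.

2.21 MPa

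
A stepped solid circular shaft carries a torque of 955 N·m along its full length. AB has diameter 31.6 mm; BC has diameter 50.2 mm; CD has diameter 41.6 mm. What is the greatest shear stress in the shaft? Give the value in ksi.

22.4 ksi

Under the same torque, τ_max = 16T/(πd³) is largest where d is smallest — segment AB (d = 31.6 mm).
τ_max = 16·955.0/(π·(0.0316)³) = 1.541×10^8 Pa.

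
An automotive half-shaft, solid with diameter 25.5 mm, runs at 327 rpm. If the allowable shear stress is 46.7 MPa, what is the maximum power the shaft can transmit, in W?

5210 W

J = πd⁴/32 = π(0.0255)⁴/32 = 4.151×10^-8 m⁴.
T_max = τ_allow·J/r = 4.67×10^7 × 4.151×10^-8 / 0.0127 = 152.0 N·m.
ω = 2π·327/60 = 34.24 rad/s, so P_max = T_max·ω = 5206 W.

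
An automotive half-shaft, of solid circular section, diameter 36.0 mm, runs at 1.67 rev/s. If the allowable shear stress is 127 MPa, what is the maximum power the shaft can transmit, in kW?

12.2 kW

J = πd⁴/32 = π(0.0360)⁴/32 = 1.649×10^-7 m⁴.
T_max = τ_allow·J/r = 1.27×10^8 × 1.649×10^-7 / 0.0180 = 1163 N·m.
ω = 2π·1.67 = 10.49 rad/s, so P_max = T_max·ω = 1.221×10^4 W.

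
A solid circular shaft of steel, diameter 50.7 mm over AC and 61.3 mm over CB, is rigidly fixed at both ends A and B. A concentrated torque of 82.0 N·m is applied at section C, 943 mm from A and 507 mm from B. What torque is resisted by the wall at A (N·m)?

16.5 N·m

Compatibility: T_A·a/J_AC = T_B·b/J_CB with T_A + T_B = T₀.
J_AC = 6.49×10^-7 m⁴, J_CB = 1.39×10^-6 m⁴, so T_A = T₀·(J_AC/a)/((J_AC/a)+(J_CB/b)) = 16.48 N·m, T_B = 65.52 N·m.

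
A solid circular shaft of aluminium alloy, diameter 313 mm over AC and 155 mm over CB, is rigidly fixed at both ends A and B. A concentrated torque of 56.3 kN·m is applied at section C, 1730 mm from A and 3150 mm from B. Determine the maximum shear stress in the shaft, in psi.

Compatibility: T_A·a/J_AC = T_B·b/J_CB with T_A + T_B = T₀.
J_AC = 9.42×10^-4 m⁴, J_CB = 5.67×10^-5 m⁴, so T_A = T₀·(J_AC/a)/((J_AC/a)+(J_CB/b)) = 54500 N·m, T_B = 1800 N·m.
τ in each portion: τ_AC = 9.05×10^6 Pa, τ_CB = 2.46×10^6 Pa; maximum is in AC.
τ_max = T_AC·r/J = 54500·0.157/9.42×10^-4 = 9.052×10^6 Pa.

1310 psi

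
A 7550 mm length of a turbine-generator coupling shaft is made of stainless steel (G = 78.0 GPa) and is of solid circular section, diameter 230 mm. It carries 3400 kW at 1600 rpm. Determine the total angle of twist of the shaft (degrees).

ω = 2π·1600/60 = 167.6 rad/s, so T = P/ω = 3400×10³ / 167.6 = 20290 N·m.
J = πd⁴/32 = π(0.230)⁴/32 = 2.747×10^-4 m⁴.
θ = T·L/(G·J) = 20290 × 7.55 / (78.0×10⁹ × 2.747×10^-4) = 7.149×10^-3 rad.

0.410°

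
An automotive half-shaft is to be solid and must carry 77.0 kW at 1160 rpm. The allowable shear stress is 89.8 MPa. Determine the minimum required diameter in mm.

33.0 mm

ω = 2π·1160/60 = 121.5 rad/s, so T = P/ω = 77.0×10³ / 121.5 = 633.9 N·m.
For a solid shaft τ_max = 16T/(πd³), so d = (16T/(π τ_allow))^(1/3) = (16·633.9/(π·8.98×10^7))^(1/3) = 0.03300 m.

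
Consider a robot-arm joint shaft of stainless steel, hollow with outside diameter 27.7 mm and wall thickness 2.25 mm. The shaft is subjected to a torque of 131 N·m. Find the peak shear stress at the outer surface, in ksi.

J = π(d_o⁴ − d_i⁴)/32 = π(0.0277⁴ − 0.0232⁴)/32 = 2.936×10^-8 m⁴.
τ_max = T·r/J = 131.0 × 0.0138 / 2.936×10^-8 = 6.180×10^7 Pa.

8.96 ksi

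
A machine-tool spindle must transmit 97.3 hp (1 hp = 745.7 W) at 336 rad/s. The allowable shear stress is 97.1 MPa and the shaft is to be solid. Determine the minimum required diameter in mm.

ω = 336 rad/s, so T = P/ω = 97.3×745.7 / 336.0 = 215.9 N·m.
For a solid shaft τ_max = 16T/(πd³), so d = (16T/(π τ_allow))^(1/3) = (16·215.9/(π·9.71×10^7))^(1/3) = 0.02246 m.

22.5 mm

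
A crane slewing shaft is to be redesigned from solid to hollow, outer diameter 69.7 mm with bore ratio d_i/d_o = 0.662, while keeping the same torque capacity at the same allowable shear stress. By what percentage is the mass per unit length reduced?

35.2 %

Equal τ_max and T ⇒ the solid shaft needs d_s³ = d_o³(1−k⁴), so d_s = 69.7·(1−0.662⁴)^(1/3) = 64.92 mm.
Area ratio A_h/A_s = d_o²(1−k²)/d_s² = (1−k²)/(1−k⁴)^(2/3) = 0.6476.
Mass saving = 1 − 0.6476 = 35.2 %.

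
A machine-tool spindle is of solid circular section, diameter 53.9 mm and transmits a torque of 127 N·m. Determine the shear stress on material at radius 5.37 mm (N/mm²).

J = πd⁴/32 = π(0.0539)⁴/32 = 8.286×10^-7 m⁴.
Shear stress varies linearly with radius: τ = T·r/J = 127.0 × 0.00537 / 8.286×10^-7 = 8.230×10^5 Pa.

0.823 N/mm²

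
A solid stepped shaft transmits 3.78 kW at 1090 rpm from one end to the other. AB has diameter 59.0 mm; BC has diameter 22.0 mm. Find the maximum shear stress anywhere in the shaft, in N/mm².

15.8 N/mm²

ω = 2π·1090/60 = 114.1 rad/s, so T = P/ω = 3.78×10³ / 114.1 = 33.12 N·m.
Under the same torque, τ_max = 16T/(πd³) is largest where d is smallest — segment BC (d = 22.0 mm).
τ_max = 16·33.12/(π·(0.0220)³) = 1.584×10^7 Pa.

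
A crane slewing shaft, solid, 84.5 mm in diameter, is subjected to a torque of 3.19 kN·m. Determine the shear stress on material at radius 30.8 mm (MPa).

19.6 MPa

J = πd⁴/32 = π(0.0845)⁴/32 = 5.005×10^-6 m⁴.
Shear stress varies linearly with radius: τ = T·r/J = 3190 × 0.0308 / 5.005×10^-6 = 1.963×10^7 Pa.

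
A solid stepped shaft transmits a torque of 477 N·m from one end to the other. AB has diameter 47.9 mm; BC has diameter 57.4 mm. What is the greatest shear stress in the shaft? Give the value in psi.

Under the same torque, τ_max = 16T/(πd³) is largest where d is smallest — segment AB (d = 47.9 mm).
τ_max = 16·477.0/(π·(0.0479)³) = 2.210×10^7 Pa.

3210 psi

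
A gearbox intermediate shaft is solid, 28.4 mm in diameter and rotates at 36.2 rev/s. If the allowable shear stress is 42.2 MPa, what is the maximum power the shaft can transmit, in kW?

43.2 kW

J = πd⁴/32 = π(0.0284)⁴/32 = 6.387×10^-8 m⁴.
T_max = τ_allow·J/r = 4.22×10^7 × 6.387×10^-8 / 0.0142 = 189.8 N·m.
ω = 2π·36.2 = 227.5 rad/s, so P_max = T_max·ω = 4.317×10^4 W.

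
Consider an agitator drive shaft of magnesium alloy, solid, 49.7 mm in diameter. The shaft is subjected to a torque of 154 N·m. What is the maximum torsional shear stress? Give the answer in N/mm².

6.39 N/mm²

J = πd⁴/32 = π(0.0497)⁴/32 = 5.990×10^-7 m⁴.
τ_max = T·r/J = 154.0 × 0.0249 / 5.990×10^-7 = 6.389×10^6 Pa.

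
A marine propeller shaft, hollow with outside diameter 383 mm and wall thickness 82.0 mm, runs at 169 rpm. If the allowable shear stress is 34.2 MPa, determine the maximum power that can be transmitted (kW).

5960 kW

J = π(d_o⁴ − d_i⁴)/32 = π(0.383⁴ − 0.219⁴)/32 = 1.887×10^-3 m⁴.
T_max = τ_allow·J/r = 3.42×10^7 × 1.887×10^-3 / 0.192 = 336900 N·m.
ω = 2π·169/60 = 17.70 rad/s, so P_max = T_max·ω = 5.963×10^6 W.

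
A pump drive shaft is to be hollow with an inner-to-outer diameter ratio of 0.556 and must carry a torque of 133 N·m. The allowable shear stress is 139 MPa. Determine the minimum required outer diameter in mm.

17.5 mm

For a hollow shaft with d_i/d_o = 0.556: τ_max = 16T/(π d_o³ (1−k⁴)), so d_o = [16T/(π τ_allow (1−k⁴))]^(1/3) = [16·133.0/(π·1.39×10^8·0.9044)]^(1/3) = 0.01753 m.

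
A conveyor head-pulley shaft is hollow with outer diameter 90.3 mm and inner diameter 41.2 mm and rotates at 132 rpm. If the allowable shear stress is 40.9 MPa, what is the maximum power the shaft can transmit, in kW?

78.2 kW

J = π(d_o⁴ − d_i⁴)/32 = π(0.0903⁴ − 0.0412⁴)/32 = 6.245×10^-6 m⁴.
T_max = τ_allow·J/r = 4.09×10^7 × 6.245×10^-6 / 0.0451 = 5657 N·m.
ω = 2π·132/60 = 13.82 rad/s, so P_max = T_max·ω = 7.819×10^4 W.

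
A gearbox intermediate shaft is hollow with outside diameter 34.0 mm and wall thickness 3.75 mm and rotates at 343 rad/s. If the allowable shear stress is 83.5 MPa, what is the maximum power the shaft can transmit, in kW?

139 kW

J = π(d_o⁴ − d_i⁴)/32 = π(0.0340⁴ − 0.0265⁴)/32 = 8.278×10^-8 m⁴.
T_max = τ_allow·J/r = 8.35×10^7 × 8.278×10^-8 / 0.0170 = 406.6 N·m.
ω = 343 rad/s, so P_max = T_max·ω = 1.395×10^5 W.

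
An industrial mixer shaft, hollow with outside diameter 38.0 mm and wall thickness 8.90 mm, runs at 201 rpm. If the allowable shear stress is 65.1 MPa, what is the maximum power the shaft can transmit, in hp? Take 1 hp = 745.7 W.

J = π(d_o⁴ − d_i⁴)/32 = π(0.0380⁴ − 0.0202⁴)/32 = 1.884×10^-7 m⁴.
T_max = τ_allow·J/r = 6.51×10^7 × 1.884×10^-7 / 0.0190 = 645.4 N·m.
ω = 2π·201/60 = 21.05 rad/s, so P_max = T_max·ω = 1.358×10^4 W.

18.2 hp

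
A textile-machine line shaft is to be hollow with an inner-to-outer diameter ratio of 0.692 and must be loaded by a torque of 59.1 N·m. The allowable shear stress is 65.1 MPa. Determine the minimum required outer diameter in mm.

18.2 mm

For a hollow shaft with d_i/d_o = 0.692: τ_max = 16T/(π d_o³ (1−k⁴)), so d_o = [16T/(π τ_allow (1−k⁴))]^(1/3) = [16·59.10/(π·6.51×10^7·0.7707)]^(1/3) = 0.01817 m.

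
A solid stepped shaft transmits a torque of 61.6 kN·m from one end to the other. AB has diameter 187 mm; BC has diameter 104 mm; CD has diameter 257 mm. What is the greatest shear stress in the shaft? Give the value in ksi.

40.5 ksi

Under the same torque, τ_max = 16T/(πd³) is largest where d is smallest — segment BC (d = 104 mm).
τ_max = 16·61600/(π·(0.104)³) = 2.789×10^8 Pa.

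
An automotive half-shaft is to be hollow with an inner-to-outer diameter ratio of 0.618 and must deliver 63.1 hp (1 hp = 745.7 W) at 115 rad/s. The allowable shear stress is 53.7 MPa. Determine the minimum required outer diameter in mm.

ω = 115 rad/s, so T = P/ω = 63.1×745.7 / 115.0 = 409.2 N·m.
For a hollow shaft with d_i/d_o = 0.618: τ_max = 16T/(π d_o³ (1−k⁴)), so d_o = [16T/(π τ_allow (1−k⁴))]^(1/3) = [16·409.2/(π·5.37×10^7·0.8541)]^(1/3) = 0.03568 m.

35.7 mm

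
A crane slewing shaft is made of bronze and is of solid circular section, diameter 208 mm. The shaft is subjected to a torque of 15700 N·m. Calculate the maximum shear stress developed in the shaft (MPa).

8.89 MPa

J = πd⁴/32 = π(0.208)⁴/32 = 1.838×10^-4 m⁴.
τ_max = T·r/J = 15700 × 0.104 / 1.838×10^-4 = 8.885×10^6 Pa.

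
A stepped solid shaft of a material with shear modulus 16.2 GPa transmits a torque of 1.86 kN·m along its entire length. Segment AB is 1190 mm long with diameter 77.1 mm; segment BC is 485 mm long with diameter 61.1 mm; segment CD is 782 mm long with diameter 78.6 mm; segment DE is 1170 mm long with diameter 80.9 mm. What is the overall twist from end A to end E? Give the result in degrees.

7.79°

J_AB = π(0.0771)⁴/32 = 3.47×10^-6 m⁴; J_BC = π(0.0611)⁴/32 = 1.37×10^-6 m⁴; J_CD = π(0.0786)⁴/32 = 3.75×10^-6 m⁴; J_DE = π(0.0809)⁴/32 = 4.21×10^-6 m⁴.
θ = (T/G)·Σ L_i/J_i = (1860/16.2×10⁹)·(1.19/3.47×10^-6 + 0.485/1.37×10^-6 + 0.782/3.75×10^-6 + 1.17/4.21×10^-6) = 0.1360 rad.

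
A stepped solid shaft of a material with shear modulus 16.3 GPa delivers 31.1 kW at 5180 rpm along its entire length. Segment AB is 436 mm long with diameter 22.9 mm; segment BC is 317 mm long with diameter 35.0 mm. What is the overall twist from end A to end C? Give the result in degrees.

3.69°

ω = 2π·5180/60 = 542.4 rad/s, so T = P/ω = 31.1×10³ / 542.4 = 57.33 N·m.
J_AB = π(0.0229)⁴/32 = 2.70×10^-8 m⁴; J_BC = π(0.0350)⁴/32 = 1.47×10^-7 m⁴.
θ = (T/G)·Σ L_i/J_i = (57.33/16.3×10⁹)·(0.436/2.70×10^-8 + 0.317/1.47×10^-7) = 0.06437 rad.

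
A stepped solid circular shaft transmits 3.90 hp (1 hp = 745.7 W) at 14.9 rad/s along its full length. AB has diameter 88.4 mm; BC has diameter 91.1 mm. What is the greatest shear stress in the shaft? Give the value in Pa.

1.44e6 Pa

ω = 14.9 rad/s, so T = P/ω = 3.90×745.7 / 14.90 = 195.2 N·m.
Under the same torque, τ_max = 16T/(πd³) is largest where d is smallest — segment AB (d = 88.4 mm).
τ_max = 16·195.2/(π·(0.0884)³) = 1.439×10^6 Pa.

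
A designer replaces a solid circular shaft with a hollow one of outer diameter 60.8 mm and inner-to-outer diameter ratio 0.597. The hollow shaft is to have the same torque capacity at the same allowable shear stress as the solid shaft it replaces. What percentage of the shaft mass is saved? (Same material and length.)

Equal τ_max and T ⇒ the solid shaft needs d_s³ = d_o³(1−k⁴), so d_s = 60.8·(1−0.597⁴)^(1/3) = 58.11 mm.
Area ratio A_h/A_s = d_o²(1−k²)/d_s² = (1−k²)/(1−k⁴)^(2/3) = 0.7046.
Mass saving = 1 − 0.7046 = 29.5 %.

29.5 %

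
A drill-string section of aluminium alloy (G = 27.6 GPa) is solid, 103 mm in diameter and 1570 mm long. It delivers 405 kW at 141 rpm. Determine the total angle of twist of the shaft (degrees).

8.09°

ω = 2π·141/60 = 14.77 rad/s, so T = P/ω = 405×10³ / 14.77 = 27430 N·m.
J = πd⁴/32 = π(0.103)⁴/32 = 1.105×10^-5 m⁴.
θ = T·L/(G·J) = 27430 × 1.57 / (27.6×10⁹ × 1.105×10^-5) = 0.1412 rad.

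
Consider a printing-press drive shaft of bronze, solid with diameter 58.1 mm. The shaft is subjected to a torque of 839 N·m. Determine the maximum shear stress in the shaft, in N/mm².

21.8 N/mm²

J = πd⁴/32 = π(0.0581)⁴/32 = 1.119×10^-6 m⁴.
τ_max = T·r/J = 839.0 × 0.0290 / 1.119×10^-6 = 2.179×10^7 Pa.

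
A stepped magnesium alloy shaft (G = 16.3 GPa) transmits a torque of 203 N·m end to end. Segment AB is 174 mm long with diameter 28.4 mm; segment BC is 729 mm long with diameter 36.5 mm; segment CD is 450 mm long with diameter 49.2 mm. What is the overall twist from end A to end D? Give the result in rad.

0.0958 rad

J_AB = π(0.0284)⁴/32 = 6.39×10^-8 m⁴; J_BC = π(0.0365)⁴/32 = 1.74×10^-7 m⁴; J_CD = π(0.0492)⁴/32 = 5.75×10^-7 m⁴.
θ = (T/G)·Σ L_i/J_i = (203.0/16.3×10⁹)·(0.174/6.39×10^-8 + 0.729/1.74×10^-7 + 0.450/5.75×10^-7) = 0.09578 rad.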